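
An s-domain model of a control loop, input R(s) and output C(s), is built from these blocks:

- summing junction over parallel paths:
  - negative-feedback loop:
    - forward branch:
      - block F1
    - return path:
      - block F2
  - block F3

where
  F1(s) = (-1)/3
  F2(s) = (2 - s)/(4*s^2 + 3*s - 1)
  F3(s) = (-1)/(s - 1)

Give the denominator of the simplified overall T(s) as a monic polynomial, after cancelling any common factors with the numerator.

Answer: s^3 - s^2/6 - 5*s/4 + 5/12

Working:
Step 1 - close the feedback loop around F1, F2 = (-4*s^2 - 3*s + 1)/(12*s^2 + 10*s - 5)
Step 2 - reduce the parallel group [F1/(1+F1*F2)], F3 = (-4*s^3 - 11*s^2 - 6*s + 4)/(12*s^3 - 2*s^2 - 15*s + 5)
Step 2 gives the fully reduced T(s), with no common factor left to cancel. The denominator's leading coefficient is 12, so divide each of its coefficients by 12 to get the monic form.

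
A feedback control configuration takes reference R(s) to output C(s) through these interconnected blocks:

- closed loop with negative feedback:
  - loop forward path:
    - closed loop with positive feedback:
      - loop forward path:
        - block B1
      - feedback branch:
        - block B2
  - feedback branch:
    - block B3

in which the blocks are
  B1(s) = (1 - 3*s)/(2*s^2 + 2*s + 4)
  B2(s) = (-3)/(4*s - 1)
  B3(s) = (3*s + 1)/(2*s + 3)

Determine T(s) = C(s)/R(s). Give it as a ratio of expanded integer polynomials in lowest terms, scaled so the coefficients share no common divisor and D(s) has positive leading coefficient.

Step 1. feedback reduction of B1, B2, giving (-12*s^2 + 7*s - 1)/(8*s^3 + 6*s^2 + 5*s - 1)
Step 2. apply the feedback formula to [B1/(1-B1*B2)], B3: this yields T(s), and no further normalization is needed

Final answer: (-24*s^3 - 22*s^2 + 19*s - 3)/(16*s^4 + 37*s^2 + 17*s - 4)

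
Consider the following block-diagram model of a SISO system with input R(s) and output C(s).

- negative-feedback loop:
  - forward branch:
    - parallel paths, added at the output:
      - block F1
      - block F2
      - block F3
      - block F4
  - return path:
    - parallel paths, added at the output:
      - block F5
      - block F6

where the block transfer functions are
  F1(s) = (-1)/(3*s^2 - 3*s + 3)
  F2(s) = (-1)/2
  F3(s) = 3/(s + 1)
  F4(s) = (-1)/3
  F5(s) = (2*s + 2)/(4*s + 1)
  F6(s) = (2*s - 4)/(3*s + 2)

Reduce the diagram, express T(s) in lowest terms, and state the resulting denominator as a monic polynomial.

First reduce the diagram to T(s).

(1) combine F1, F2, F3, F4 in parallel, giving (-5*s^3 + 18*s^2 - 20*s + 11)/(6*s^3 + 6)
(2) reduce the parallel group F5, F6, giving (14*s^2 - 4*s)/(12*s^2 + 11*s + 2)
(3) reduce the feedback loop with forward (F1+F2+F3+F4) and return (F5+F6), giving (-60*s^5 + 161*s^4 - 52*s^3 - 52*s^2 + 81*s + 22)/(2*s^5 + 338*s^4 - 340*s^3 + 306*s^2 + 22*s + 12)
The result of step 3 is T(s) in lowest terms. Its denominator has leading coefficient 2; dividing the denominator through by 2 makes it monic.

Answer: s^5 + 169*s^4 - 170*s^3 + 153*s^2 + 11*s + 6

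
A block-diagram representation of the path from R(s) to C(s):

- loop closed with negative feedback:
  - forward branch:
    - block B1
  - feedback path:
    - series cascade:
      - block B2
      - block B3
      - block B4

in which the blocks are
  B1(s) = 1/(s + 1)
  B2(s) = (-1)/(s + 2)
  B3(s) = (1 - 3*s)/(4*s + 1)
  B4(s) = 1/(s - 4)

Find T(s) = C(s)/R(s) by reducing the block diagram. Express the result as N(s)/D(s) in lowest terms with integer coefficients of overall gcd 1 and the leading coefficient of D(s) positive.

Step 1: combine B2, B3, B4 in series = (3*s - 1)/(4*s^3 - 7*s^2 - 34*s - 8)
Step 2: apply the feedback formula to B1, (B2*B3*B4), giving the overall T(s)

Final answer: (4*s^3 - 7*s^2 - 34*s - 8)/(4*s^4 - 3*s^3 - 41*s^2 - 39*s - 9)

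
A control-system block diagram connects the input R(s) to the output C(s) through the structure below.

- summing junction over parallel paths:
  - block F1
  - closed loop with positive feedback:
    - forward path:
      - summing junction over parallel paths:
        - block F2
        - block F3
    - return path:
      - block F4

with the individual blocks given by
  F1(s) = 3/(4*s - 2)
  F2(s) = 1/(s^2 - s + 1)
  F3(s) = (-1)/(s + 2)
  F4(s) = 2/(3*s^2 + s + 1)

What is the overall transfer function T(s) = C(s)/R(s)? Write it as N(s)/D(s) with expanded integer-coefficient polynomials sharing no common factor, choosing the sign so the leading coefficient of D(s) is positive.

First reduce the diagram to T(s).

Step 1 - combine F2, F3 in parallel: (-s^2 + 2*s + 1)/(s^3 + s^2 - s + 2)
Step 2 - reduce the feedback loop with forward (F2+F3) and return F4: (-3*s^4 + 5*s^3 + 4*s^2 + 3*s + 1)/(3*s^5 + 4*s^4 - s^3 + 8*s^2 - 3*s)
Step 3 - parallel reduction of F1, [(F2+F3)/(1-(F2+F3)*F4)]: this yields T(s), and no further normalization is needed

Answer: (-3*s^5 + 38*s^4 + 3*s^3 + 28*s^2 - 11*s - 2)/(12*s^6 + 10*s^5 - 12*s^4 + 34*s^3 - 28*s^2 + 6*s)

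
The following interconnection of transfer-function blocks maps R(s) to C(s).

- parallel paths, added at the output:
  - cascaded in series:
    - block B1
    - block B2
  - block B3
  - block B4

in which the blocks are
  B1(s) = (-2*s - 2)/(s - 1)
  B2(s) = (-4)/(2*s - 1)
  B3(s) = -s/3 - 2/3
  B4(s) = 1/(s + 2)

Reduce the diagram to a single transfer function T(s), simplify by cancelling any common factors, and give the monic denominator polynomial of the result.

The answer is s^3 + s^2/2 - 5*s/2 + 1.

Reasoning:
[1] series reduction of B1, B2: (8*s + 8)/(2*s^2 - 3*s + 1)
[2] parallel reduction of (B1*B2), B3, B4: (-2*s^4 - 5*s^3 + 33*s^2 + 71*s + 47)/(6*s^3 + 3*s^2 - 15*s + 6)
The result of step 2 is T(s) in lowest terms. Its denominator has leading coefficient 6; dividing the denominator through by 6 makes it monic.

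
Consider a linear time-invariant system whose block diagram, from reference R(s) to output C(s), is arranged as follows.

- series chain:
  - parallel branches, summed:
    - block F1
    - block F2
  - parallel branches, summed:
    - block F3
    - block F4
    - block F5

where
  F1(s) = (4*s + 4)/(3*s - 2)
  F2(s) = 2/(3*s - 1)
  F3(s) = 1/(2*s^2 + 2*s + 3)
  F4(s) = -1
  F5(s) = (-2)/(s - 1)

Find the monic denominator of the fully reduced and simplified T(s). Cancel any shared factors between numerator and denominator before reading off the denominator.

[1] combine F1, F2 in parallel = (12*s^2 + 14*s - 8)/(9*s^2 - 9*s + 2)
[2] sum the parallel branches F3, F4, F5 = (-2*s^3 - 4*s^2 - 4*s - 4)/(2*s^3 + s - 3)
[3] multiply (F1+F2), (F3+F4+F5) (series) = (-24*s^5 - 76*s^4 - 88*s^3 - 72*s^2 - 24*s + 32)/(18*s^5 - 18*s^4 + 13*s^3 - 36*s^2 + 29*s - 6)
Step 3 gives the fully reduced T(s), with no common factor left to cancel. The denominator's leading coefficient is 18, so divide each of its coefficients by 18 to get the monic form.

Hence the answer: s^5 - s^4 + 13*s^3/18 - 2*s^2 + 29*s/18 - 1/3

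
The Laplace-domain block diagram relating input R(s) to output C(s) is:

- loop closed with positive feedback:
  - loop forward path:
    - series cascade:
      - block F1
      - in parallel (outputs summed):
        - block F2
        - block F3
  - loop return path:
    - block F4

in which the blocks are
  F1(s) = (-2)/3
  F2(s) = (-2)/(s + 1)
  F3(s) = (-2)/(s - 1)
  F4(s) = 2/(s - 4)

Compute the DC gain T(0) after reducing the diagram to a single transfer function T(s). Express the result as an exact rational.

The answer is 0.

Reasoning:
[1] sum the parallel branches F2, F3 gives (-4*s)/(s^2 - 1)
[2] series reduction of F1, (F2+F3) gives (8*s)/(3*s^2 - 3)
[3] collapse the loop ((F1*(F2+F3)) forward, F4 return) gives (8*s^2 - 32*s)/(3*s^3 - 12*s^2 - 19*s + 12)
That last expression is T(s); at s = 0 only the constant terms survive, so T(0) = 0/12 = 0.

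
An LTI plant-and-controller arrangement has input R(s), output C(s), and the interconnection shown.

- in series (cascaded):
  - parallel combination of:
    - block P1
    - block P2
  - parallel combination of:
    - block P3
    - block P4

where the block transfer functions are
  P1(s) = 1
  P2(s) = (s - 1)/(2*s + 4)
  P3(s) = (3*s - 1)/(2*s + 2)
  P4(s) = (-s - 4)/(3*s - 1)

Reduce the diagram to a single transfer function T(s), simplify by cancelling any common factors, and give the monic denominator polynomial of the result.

[1] parallel reduction of P1, P2 gives (3*s + 3)/(2*s + 4)
[2] parallel reduction of P3, P4 gives (7*s^2 - 16*s - 7)/(6*s^2 + 4*s - 2)
[3] cascade (P1+P2), (P3+P4) gives (21*s^2 - 48*s - 21)/(12*s^2 + 20*s - 8)
The result of step 3 is T(s) in lowest terms. Its denominator has leading coefficient 12; dividing the denominator through by 12 makes it monic.

Therefore the answer is s^2 + 5*s/3 - 2/3.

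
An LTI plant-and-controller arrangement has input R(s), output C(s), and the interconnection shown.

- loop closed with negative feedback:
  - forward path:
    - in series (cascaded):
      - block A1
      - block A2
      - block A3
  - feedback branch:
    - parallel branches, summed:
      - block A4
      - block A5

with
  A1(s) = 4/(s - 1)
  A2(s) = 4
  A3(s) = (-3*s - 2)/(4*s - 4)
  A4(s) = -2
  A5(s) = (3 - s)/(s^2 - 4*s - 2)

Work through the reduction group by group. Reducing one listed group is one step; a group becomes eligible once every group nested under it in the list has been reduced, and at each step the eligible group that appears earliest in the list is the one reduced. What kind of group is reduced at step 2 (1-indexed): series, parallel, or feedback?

Reducing step by step:

Step 1. combine A1, A2, A3 in series
Step 2. parallel reduction of A4, A5
Step 3. reduce the feedback loop with forward (A1*A2*A3) and return (A4+A5)
The group at step 2 is a parallel group.

Answer: parallel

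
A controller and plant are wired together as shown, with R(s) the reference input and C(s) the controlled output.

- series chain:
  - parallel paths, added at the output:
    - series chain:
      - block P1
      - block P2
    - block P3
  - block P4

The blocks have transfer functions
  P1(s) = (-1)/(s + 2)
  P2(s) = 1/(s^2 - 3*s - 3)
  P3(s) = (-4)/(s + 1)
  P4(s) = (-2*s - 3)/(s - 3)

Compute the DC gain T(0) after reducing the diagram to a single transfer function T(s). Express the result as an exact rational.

Step 1 - multiply P1, P2 (series), giving (-1)/(s^3 - s^2 - 9*s - 6)
Step 2 - add (P1*P2), P3 (parallel), giving (-4*s^3 + 4*s^2 + 35*s + 23)/(s^4 - 10*s^2 - 15*s - 6)
Step 3 - cascade ((P1*P2)+P3), P4, giving (8*s^4 + 4*s^3 - 82*s^2 - 151*s - 69)/(s^5 - 3*s^4 - 10*s^3 + 15*s^2 + 39*s + 18)
Evaluating the step-3 result (the overall T(s)) at s = 0 gives T(0) = -69/18 = -23/6.

Therefore the answer is -23/6.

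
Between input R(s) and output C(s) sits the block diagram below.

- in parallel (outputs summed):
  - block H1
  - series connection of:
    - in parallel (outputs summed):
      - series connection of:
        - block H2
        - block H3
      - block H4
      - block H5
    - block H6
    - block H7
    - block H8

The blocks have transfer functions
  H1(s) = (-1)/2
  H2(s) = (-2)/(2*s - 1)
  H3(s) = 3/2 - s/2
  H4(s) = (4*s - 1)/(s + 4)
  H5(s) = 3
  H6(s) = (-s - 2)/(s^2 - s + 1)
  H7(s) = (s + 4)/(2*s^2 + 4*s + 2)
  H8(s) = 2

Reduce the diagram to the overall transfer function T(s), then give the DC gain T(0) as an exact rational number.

Step 1: combine H2, H3 in series, giving (s - 3)/(2*s - 1)
Step 2: add (H2*H3), H4, H5 (parallel), giving (15*s^2 + 16*s - 23)/(2*s^2 + 7*s - 4)
Step 3: cascade ((H2*H3)+H4+H5), H6, H7, H8, giving (-15*s^3 - 46*s^2 - 9*s + 46)/(2*s^5 + s^4 - s^3 + 2*s^2 + s - 1)
Step 4: reduce the parallel group H1, (((H2*H3)+H4+H5)*H6*H7*H8), giving (-2*s^5 - s^4 - 29*s^3 - 94*s^2 - 19*s + 93)/(4*s^5 + 2*s^4 - 2*s^3 + 4*s^2 + 2*s - 2)
The step-4 result is T(s). Setting s = 0: T(0) = 93/(-2) = -93/2.

Therefore the answer is -93/2.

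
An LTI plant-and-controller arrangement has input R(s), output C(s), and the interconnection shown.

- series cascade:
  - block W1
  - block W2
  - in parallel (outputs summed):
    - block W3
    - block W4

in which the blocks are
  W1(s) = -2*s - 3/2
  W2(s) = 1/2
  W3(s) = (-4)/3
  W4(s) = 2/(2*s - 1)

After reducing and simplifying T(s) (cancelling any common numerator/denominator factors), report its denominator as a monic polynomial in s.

Answer: s - 1/2

Working:
Step 1 - parallel reduction of W3, W4, giving (10 - 8*s)/(6*s - 3)
Step 2 - cascade W1, W2, (W3+W4), giving (16*s^2 - 8*s - 15)/(12*s - 6)
The result of step 2 is T(s) in lowest terms. Its denominator has leading coefficient 12; dividing the denominator through by 12 makes it monic.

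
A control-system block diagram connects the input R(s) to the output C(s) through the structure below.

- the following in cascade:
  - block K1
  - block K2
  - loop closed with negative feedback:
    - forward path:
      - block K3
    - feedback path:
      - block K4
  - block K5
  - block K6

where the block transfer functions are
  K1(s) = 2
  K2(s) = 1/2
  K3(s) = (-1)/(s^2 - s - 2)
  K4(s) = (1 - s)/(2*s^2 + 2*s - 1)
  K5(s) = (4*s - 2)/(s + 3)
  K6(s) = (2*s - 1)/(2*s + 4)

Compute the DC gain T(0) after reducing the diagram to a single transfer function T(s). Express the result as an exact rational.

Reducing step by step:

(1) apply the feedback formula to K3, K4 = (-2*s^2 - 2*s + 1)/(2*s^4 - 7*s^2 - 2*s + 1)
(2) reduce the series chain K1, K2, [K3/(1+K3*K4)], K5, K6 = (-8*s^4 + 10*s^2 - 6*s + 1)/(2*s^6 + 10*s^5 + 5*s^4 - 37*s^3 - 51*s^2 - 7*s + 6)
The step-2 result is T(s). Setting s = 0: T(0) = 1/6.

Answer: 1/6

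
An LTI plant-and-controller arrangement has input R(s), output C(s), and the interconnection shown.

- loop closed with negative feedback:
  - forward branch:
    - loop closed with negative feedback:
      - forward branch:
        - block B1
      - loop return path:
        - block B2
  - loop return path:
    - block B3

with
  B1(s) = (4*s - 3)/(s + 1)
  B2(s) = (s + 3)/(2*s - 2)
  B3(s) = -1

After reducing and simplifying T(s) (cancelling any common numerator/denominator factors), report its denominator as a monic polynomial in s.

Step 1 - close the feedback loop around B1, B2: (8*s^2 - 14*s + 6)/(6*s^2 + 9*s - 11)
Step 2 - apply the feedback formula to [B1/(1+B1*B2)], B3: (-8*s^2 + 14*s - 6)/(2*s^2 - 23*s + 17)
No further cancellation is possible in the step-2 result, so that is T(s). Its denominator becomes monic after dividing by the leading coefficient 2.

Hence the answer: s^2 - 23*s/2 + 17/2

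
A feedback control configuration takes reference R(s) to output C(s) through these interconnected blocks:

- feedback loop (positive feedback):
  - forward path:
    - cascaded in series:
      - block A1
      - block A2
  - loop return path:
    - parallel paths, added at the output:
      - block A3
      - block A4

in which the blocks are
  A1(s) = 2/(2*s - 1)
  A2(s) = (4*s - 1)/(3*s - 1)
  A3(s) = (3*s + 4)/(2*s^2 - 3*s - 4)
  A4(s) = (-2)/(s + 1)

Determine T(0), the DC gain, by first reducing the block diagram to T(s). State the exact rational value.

Reducing step by step:

1. reduce the series chain A1, A2, giving (8*s - 2)/(6*s^2 - 5*s + 1)
2. sum the parallel branches A3, A4, giving (-s^2 + 13*s + 12)/(2*s^3 - s^2 - 7*s - 4)
3. close the feedback loop around (A1*A2), (A3+A4), giving (16*s^4 - 12*s^3 - 54*s^2 - 18*s + 8)/(12*s^5 - 16*s^4 - 27*s^3 - 96*s^2 - 57*s + 20)
Step 3 gives the overall T(s). Then T(0) = 8/20 = 2/5.

Answer: 2/5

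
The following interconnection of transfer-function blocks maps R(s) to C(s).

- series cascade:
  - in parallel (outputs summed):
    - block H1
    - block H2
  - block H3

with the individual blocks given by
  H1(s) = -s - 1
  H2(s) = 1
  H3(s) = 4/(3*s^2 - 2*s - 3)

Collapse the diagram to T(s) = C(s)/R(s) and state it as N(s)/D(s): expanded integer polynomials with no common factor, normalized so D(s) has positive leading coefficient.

Step 1: add H1, H2 (parallel); result -s
Step 2: combine (H1+H2), H3 in series: this yields T(s), and no further normalization is needed

Answer: (-4*s)/(3*s^2 - 2*s - 3)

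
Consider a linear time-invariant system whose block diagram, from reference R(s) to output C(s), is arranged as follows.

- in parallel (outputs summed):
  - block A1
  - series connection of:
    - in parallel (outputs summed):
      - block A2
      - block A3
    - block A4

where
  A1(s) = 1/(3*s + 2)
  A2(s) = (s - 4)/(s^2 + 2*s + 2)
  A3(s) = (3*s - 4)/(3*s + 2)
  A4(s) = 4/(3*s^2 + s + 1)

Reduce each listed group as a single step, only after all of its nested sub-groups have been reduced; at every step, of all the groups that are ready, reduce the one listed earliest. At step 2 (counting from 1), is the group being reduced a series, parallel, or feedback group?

Step 1 - sum the parallel branches A2, A3
Step 2 - combine (A2+A3), A4 in series
Step 3 - sum the parallel branches A1, ((A2+A3)*A4)
At step 2 the group reduced is series.

Hence the answer: series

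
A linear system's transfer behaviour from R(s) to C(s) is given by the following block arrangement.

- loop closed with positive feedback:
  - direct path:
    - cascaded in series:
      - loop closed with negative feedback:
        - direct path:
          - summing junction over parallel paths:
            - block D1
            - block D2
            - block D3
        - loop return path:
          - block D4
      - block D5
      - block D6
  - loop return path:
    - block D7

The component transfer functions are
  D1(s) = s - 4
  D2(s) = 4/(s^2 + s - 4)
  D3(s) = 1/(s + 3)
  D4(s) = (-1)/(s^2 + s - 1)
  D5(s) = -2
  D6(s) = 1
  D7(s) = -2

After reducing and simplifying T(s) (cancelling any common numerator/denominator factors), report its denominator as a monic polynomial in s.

(1) combine D1, D2, D3 in parallel: (s^4 - 16*s^2 - 3*s + 56)/(s^3 + 4*s^2 - s - 12)
(2) feedback reduction of (D1+D2+D3), D4: (s^6 + s^5 - 17*s^4 - 19*s^3 + 69*s^2 + 59*s - 56)/(s^5 + 4*s^4 + 2*s^3 - s^2 - 8*s - 44)
(3) cascade [(D1+D2+D3)/(1+(D1+D2+D3)*D4)], D5, D6: (-2*s^6 - 2*s^5 + 34*s^4 + 38*s^3 - 138*s^2 - 118*s + 112)/(s^5 + 4*s^4 + 2*s^3 - s^2 - 8*s - 44)
(4) reduce the feedback loop with forward ([(D1+D2+D3)/(1+(D1+D2+D3)*D4)]*D5*D6) and return D7: (2*s^6 + 2*s^5 - 34*s^4 - 38*s^3 + 138*s^2 + 118*s - 112)/(4*s^6 + 3*s^5 - 72*s^4 - 78*s^3 + 277*s^2 + 244*s - 180)
That last expression is T(s), already simplified. Scaling its denominator by 1/4 (the reciprocal of the leading coefficient) yields the monic denominator.

Answer: s^6 + 3*s^5/4 - 18*s^4 - 39*s^3/2 + 277*s^2/4 + 61*s - 45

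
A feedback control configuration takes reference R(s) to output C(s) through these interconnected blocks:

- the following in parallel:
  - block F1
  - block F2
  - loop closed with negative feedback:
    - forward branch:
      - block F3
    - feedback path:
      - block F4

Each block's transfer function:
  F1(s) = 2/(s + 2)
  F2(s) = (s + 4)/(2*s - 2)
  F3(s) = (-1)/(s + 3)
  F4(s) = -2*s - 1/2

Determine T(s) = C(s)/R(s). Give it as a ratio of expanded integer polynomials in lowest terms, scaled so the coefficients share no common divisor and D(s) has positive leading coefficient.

The answer is (6*s^3 + 63*s^2 + 90*s + 36)/(12*s^3 + 26*s^2 - 10*s - 28).

Reasoning:
1. reduce the feedback loop with forward F3 and return F4 gives (-2)/(6*s + 7)
2. parallel reduction of F1, F2, [F3/(1+F3*F4)] - this is the overall T(s), already in the required normalized form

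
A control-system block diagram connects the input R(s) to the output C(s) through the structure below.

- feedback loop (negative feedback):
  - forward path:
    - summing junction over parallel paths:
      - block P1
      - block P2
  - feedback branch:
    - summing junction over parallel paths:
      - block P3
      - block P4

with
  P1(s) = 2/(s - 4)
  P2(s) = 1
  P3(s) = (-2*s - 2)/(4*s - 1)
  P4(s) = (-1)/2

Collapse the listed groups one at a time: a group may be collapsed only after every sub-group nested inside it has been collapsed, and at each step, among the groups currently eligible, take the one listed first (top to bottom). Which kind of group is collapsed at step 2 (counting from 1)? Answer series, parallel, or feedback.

[1] add P1, P2 (parallel)
[2] combine P3, P4 in parallel
[3] close the feedback loop around (P1+P2), (P3+P4)
The group at step 2 is a parallel group.

Answer: parallel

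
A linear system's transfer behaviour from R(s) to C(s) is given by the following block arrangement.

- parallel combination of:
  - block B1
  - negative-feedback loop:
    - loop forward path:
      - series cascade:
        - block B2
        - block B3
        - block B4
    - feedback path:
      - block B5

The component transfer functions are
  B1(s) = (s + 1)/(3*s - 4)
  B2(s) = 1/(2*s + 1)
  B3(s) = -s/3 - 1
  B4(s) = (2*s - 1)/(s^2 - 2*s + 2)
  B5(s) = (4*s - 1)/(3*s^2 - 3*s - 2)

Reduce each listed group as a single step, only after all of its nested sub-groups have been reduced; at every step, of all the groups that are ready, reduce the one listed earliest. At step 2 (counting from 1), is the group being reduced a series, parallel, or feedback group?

Step 1: reduce the series chain B2, B3, B4
Step 2: close the feedback loop around (B2*B3*B4), B5
Step 3: sum the parallel branches B1, [(B2*B3*B4)/(1+(B2*B3*B4)*B5)]
The group at step 2 is a feedback group.

Therefore the answer is feedback.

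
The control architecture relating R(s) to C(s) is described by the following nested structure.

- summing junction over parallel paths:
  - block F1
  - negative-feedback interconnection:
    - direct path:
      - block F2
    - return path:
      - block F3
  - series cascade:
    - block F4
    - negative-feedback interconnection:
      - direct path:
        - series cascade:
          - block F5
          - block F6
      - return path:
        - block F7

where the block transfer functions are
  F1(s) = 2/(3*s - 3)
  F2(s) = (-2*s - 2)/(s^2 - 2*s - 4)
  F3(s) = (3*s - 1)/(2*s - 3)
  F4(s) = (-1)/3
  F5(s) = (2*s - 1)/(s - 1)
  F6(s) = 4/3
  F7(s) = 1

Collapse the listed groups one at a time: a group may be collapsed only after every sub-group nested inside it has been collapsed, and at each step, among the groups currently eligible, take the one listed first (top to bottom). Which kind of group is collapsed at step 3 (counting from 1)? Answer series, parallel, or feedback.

[1] close the feedback loop around F2, F3
[2] cascade F5, F6
[3] close the feedback loop around (F5*F6), F7
[4] series reduction of F4, [(F5*F6)/(1+(F5*F6)*F7)]
[5] add F1, [F2/(1+F2*F3)], (F4*[(F5*F6)/(1+(F5*F6)*F7)]) (parallel)
At step 3 the group reduced is feedback.

Answer: feedback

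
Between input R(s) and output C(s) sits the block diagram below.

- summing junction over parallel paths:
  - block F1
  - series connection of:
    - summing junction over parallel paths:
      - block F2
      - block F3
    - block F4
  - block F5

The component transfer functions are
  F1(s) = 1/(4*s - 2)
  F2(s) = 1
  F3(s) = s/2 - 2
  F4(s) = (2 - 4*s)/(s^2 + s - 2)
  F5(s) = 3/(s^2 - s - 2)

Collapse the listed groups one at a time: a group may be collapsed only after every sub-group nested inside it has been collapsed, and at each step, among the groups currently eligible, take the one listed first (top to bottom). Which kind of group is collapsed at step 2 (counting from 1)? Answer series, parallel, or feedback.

Reducing step by step:

Step 1 - combine F2, F3 in parallel
Step 2 - reduce the series chain (F2+F3), F4
Step 3 - sum the parallel branches F1, ((F2+F3)*F4), F5
Step 2: series.

Answer: series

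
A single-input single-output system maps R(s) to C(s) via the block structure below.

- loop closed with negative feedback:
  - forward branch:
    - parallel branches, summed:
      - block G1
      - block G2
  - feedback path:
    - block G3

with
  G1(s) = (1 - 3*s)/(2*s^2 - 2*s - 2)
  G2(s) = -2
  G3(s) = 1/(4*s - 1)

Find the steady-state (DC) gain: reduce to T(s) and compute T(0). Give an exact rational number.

First reduce the diagram to T(s).

Step 1 - sum the parallel branches G1, G2 gives (-4*s^2 + s + 5)/(2*s^2 - 2*s - 2)
Step 2 - collapse the loop ((G1+G2) forward, G3 return) gives (-16*s^3 + 8*s^2 + 19*s - 5)/(8*s^3 - 14*s^2 - 5*s + 7)
That last expression is T(s); at s = 0 only the constant terms survive, so T(0) = -5/7.

Answer: -5/7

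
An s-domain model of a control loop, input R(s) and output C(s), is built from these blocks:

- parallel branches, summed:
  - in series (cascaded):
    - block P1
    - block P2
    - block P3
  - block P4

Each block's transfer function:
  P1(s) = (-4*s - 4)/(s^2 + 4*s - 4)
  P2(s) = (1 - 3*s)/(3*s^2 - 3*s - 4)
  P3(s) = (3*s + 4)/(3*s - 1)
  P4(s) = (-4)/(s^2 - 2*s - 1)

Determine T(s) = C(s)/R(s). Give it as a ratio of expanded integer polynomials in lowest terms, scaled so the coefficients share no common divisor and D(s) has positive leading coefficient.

Step 1 - combine P1, P2, P3 in series: (12*s^2 + 28*s + 16)/(3*s^4 + 9*s^3 - 28*s^2 - 4*s + 16)
Step 2 - sum the parallel branches (P1*P2*P3), P4; the result is T(s) itself (integer coefficients, no common factor, positive leading denominator coefficient)

Hence the answer: (-32*s^3 + 60*s^2 - 44*s - 80)/(3*s^6 + 3*s^5 - 49*s^4 + 43*s^3 + 52*s^2 - 28*s - 16)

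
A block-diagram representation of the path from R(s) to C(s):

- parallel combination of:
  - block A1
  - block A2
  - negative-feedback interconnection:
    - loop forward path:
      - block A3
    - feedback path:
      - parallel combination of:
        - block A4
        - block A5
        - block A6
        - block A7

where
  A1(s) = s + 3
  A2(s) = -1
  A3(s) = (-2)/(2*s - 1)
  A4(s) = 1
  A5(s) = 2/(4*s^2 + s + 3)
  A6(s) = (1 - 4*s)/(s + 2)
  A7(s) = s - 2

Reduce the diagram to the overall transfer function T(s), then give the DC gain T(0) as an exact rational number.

(1) combine A4, A5, A6, A7 in parallel = (4*s^4 - 11*s^3 - 4*s^2 - 8*s + 1)/(4*s^3 + 9*s^2 + 5*s + 6)
(2) reduce the feedback loop with forward A3 and return (A4+A5+A6+A7) = (-8*s^3 - 18*s^2 - 10*s - 12)/(36*s^3 + 9*s^2 + 23*s - 8)
(3) sum the parallel branches A1, A2, [A3/(1+A3*(A4+A5+A6+A7))] = (36*s^4 + 73*s^3 + 23*s^2 + 28*s - 28)/(36*s^3 + 9*s^2 + 23*s - 8)
Step 3 gives the overall T(s). Then T(0) = -28/(-8) = 7/2.

Final answer: 7/2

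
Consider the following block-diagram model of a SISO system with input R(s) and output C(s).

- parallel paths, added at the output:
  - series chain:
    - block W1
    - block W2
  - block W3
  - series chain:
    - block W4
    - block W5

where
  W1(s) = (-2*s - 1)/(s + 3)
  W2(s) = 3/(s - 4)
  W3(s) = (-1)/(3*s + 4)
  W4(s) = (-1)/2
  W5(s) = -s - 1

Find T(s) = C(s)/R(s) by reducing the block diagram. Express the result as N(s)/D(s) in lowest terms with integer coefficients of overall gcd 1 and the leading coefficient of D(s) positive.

The answer is (3*s^4 + 4*s^3 - 77*s^2 - 152*s - 48)/(6*s^3 + 2*s^2 - 80*s - 96).

Reasoning:
Step 1. cascade W1, W2: (-6*s - 3)/(s^2 - s - 12)
Step 2. reduce the series chain W4, W5: s/2 + 1/2
Step 3. reduce the parallel group (W1*W2), W3, (W4*W5) - this is the overall T(s), already in the required normalized form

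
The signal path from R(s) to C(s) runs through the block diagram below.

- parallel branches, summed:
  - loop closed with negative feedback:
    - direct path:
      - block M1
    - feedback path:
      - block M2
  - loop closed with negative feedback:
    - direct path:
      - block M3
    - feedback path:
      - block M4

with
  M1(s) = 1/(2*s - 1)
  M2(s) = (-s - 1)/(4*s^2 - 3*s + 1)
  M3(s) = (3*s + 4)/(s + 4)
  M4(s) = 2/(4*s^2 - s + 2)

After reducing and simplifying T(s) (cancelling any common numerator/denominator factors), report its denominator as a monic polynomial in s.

First reduce the diagram to T(s).

(1) close the feedback loop around M1, M2 -> (4*s^2 - 3*s + 1)/(8*s^3 - 10*s^2 + 4*s - 2)
(2) close the feedback loop around M3, M4 -> (12*s^3 + 13*s^2 + 2*s + 8)/(4*s^3 + 15*s^2 + 4*s + 16)
(3) add [M1/(1+M1*M2)], [M3/(1+M3*M4)] (parallel) -> (96*s^6 - 18*s^4 + 47*s^3 - 31*s^2 - 16*s)/(32*s^6 + 80*s^5 - 102*s^4 + 140*s^3 - 174*s^2 + 56*s - 32)
The result of step 3 is T(s) in lowest terms. Its denominator has leading coefficient 32; dividing the denominator through by 32 makes it monic.

Answer: s^6 + 5*s^5/2 - 51*s^4/16 + 35*s^3/8 - 87*s^2/16 + 7*s/4 - 1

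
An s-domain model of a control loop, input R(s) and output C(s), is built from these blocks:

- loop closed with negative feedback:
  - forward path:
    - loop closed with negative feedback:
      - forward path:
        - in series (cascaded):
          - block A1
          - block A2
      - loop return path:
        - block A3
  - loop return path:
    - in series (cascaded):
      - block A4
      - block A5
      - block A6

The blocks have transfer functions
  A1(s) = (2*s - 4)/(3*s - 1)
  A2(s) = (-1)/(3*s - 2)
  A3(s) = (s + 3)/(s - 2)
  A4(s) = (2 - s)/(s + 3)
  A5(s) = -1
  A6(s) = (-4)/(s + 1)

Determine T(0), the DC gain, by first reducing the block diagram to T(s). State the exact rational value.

1. multiply A1, A2 (series) gives (4 - 2*s)/(9*s^2 - 9*s + 2)
2. apply the feedback formula to (A1*A2), A3 gives (4 - 2*s)/(9*s^2 - 11*s - 4)
3. series reduction of A4, A5, A6 gives (8 - 4*s)/(s^2 + 4*s + 3)
4. reduce the feedback loop with forward [(A1*A2)/(1+(A1*A2)*A3)] and return (A4*A5*A6) gives (-2*s^3 - 4*s^2 + 10*s + 12)/(9*s^4 + 25*s^3 - 13*s^2 - 81*s + 20)
DC gain: substitute s = 0 into T(s) from step 4: T(0) = 12/20 = 3/5.

Hence the answer: 3/5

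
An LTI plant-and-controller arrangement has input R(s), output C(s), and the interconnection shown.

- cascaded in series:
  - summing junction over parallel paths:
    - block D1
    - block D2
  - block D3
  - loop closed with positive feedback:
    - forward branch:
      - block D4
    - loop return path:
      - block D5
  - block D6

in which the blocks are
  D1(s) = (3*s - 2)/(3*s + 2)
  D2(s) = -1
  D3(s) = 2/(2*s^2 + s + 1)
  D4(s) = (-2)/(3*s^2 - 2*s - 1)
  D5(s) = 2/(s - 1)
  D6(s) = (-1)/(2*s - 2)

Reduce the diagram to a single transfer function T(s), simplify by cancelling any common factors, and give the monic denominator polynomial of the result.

The answer is s^6 - s^5/2 - 7*s^4/9 + s^3 + 5*s^2/3 + 3*s/2 + 5/9.

Reasoning:
[1] sum the parallel branches D1, D2 gives (-4)/(3*s + 2)
[2] apply the feedback formula to D4, D5 gives (2 - 2*s)/(3*s^3 - 5*s^2 + s + 5)
[3] reduce the series chain (D1+D2), D3, [D4/(1-D4*D5)], D6 gives (-8)/(18*s^6 - 9*s^5 - 14*s^4 + 18*s^3 + 30*s^2 + 27*s + 10)
That last expression is T(s), already simplified. Scaling its denominator by 1/18 (the reciprocal of the leading coefficient) yields the monic denominator.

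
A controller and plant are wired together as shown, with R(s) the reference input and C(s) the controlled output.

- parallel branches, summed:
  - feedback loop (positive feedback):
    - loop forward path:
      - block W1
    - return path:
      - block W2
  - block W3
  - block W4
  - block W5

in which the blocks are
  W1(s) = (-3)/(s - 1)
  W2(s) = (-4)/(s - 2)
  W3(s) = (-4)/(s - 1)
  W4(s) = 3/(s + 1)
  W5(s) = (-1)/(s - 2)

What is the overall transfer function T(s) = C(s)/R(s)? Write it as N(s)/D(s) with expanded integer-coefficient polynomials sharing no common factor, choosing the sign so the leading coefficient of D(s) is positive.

Reducing step by step:

Step 1. close the feedback loop around W1, W2: (6 - 3*s)/(s^2 - 3*s - 10)
Step 2. add [W1/(1-W1*W2)], W3, W4, W5 (parallel); the result is T(s) itself (integer coefficients, no common factor, positive leading denominator coefficient)

Answer: (-5*s^4 + 13*s^3 + 41*s^2 - 7*s - 138)/(s^5 - 5*s^4 - 5*s^3 + 25*s^2 + 4*s - 20)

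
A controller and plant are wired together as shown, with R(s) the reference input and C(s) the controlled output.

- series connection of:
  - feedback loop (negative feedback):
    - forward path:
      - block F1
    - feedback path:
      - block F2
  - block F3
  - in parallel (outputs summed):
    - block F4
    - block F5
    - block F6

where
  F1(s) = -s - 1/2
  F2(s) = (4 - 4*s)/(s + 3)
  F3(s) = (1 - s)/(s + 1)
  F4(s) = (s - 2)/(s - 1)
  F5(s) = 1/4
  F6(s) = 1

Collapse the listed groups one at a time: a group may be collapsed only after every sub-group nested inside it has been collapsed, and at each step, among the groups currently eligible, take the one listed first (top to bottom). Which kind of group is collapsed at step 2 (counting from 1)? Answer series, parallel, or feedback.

The answer is parallel.

Reasoning:
[1] feedback reduction of F1, F2
[2] reduce the parallel group F4, F5, F6
[3] cascade [F1/(1+F1*F2)], F3, (F4+F5+F6)
The group at step 2 is a parallel group.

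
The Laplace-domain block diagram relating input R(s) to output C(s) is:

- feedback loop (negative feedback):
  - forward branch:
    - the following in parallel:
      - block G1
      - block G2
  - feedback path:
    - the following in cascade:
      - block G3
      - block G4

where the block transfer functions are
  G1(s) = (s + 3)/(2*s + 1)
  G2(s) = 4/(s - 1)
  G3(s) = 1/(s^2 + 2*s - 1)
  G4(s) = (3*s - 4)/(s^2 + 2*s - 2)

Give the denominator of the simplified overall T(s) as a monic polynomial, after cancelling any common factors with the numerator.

(1) combine G1, G2 in parallel gives (s^2 + 10*s + 1)/(2*s^2 - s - 1)
(2) cascade G3, G4 gives (3*s - 4)/(s^4 + 4*s^3 + s^2 - 6*s + 2)
(3) collapse the loop ((G1+G2) forward, (G3*G4) return) gives (s^6 + 14*s^5 + 42*s^4 + 8*s^3 - 57*s^2 + 14*s + 2)/(2*s^6 + 7*s^5 - 3*s^4 - 14*s^3 + 35*s^2 - 33*s - 6)
No further cancellation is possible in the step-3 result, so that is T(s). Its denominator becomes monic after dividing by the leading coefficient 2.

Therefore the answer is s^6 + 7*s^5/2 - 3*s^4/2 - 7*s^3 + 35*s^2/2 - 33*s/2 - 3.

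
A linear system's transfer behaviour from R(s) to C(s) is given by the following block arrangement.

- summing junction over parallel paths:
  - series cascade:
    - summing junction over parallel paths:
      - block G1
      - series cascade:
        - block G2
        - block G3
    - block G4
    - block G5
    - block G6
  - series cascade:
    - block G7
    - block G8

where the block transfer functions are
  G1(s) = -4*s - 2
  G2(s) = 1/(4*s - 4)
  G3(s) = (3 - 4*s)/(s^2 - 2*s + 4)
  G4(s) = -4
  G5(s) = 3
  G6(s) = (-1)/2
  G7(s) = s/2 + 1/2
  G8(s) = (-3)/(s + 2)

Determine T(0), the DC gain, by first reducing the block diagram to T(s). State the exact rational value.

First reduce the diagram to T(s).

[1] reduce the series chain G2, G3: (3 - 4*s)/(4*s^3 - 12*s^2 + 24*s - 16)
[2] add G1, (G2*G3) (parallel): (-16*s^4 + 40*s^3 - 72*s^2 + 12*s + 35)/(4*s^3 - 12*s^2 + 24*s - 16)
[3] combine (G1+(G2*G3)), G4, G5, G6 in series: (-48*s^4 + 120*s^3 - 216*s^2 + 36*s + 105)/(2*s^3 - 6*s^2 + 12*s - 8)
[4] combine G7, G8 in series: (-3*s - 3)/(2*s + 4)
[5] add ((G1+(G2*G3))*G4*G5*G6), (G7*G8) (parallel): (-48*s^5 + 21*s^4 + 30*s^3 - 405*s^2 + 171*s + 222)/(2*s^4 - 2*s^3 + 16*s - 16)
DC gain: substitute s = 0 into T(s) from step 5: T(0) = 222/(-16) = -111/8.

Answer: -111/8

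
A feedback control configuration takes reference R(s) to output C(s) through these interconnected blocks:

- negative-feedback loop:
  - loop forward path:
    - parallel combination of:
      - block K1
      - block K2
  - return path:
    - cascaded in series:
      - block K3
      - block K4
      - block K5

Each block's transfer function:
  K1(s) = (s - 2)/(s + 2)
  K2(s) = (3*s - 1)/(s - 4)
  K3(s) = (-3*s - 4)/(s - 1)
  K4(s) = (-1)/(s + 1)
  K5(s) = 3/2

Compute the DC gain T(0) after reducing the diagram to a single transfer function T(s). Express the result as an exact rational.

[1] combine K1, K2 in parallel = (4*s^2 - s + 6)/(s^2 - 2*s - 8)
[2] combine K3, K4, K5 in series = (9*s + 12)/(2*s^2 - 2)
[3] apply the feedback formula to (K1+K2), (K3*K4*K5) = (8*s^4 - 2*s^3 + 4*s^2 + 2*s - 12)/(2*s^4 + 32*s^3 + 21*s^2 + 46*s + 88)
Evaluating the step-3 result (the overall T(s)) at s = 0 gives T(0) = -12/88 = -3/22.

Final answer: -3/22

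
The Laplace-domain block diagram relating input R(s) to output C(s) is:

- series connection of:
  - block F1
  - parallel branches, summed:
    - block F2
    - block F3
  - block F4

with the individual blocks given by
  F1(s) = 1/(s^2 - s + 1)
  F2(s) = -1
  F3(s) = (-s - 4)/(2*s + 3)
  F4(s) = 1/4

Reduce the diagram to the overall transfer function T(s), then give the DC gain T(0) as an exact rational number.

Step 1. reduce the parallel group F2, F3; result (-3*s - 7)/(2*s + 3)
Step 2. multiply F1, (F2+F3), F4 (series); result (-3*s - 7)/(8*s^3 + 4*s^2 - 4*s + 12)
Evaluating the step-2 result (the overall T(s)) at s = 0 gives T(0) = -7/12.

Answer: -7/12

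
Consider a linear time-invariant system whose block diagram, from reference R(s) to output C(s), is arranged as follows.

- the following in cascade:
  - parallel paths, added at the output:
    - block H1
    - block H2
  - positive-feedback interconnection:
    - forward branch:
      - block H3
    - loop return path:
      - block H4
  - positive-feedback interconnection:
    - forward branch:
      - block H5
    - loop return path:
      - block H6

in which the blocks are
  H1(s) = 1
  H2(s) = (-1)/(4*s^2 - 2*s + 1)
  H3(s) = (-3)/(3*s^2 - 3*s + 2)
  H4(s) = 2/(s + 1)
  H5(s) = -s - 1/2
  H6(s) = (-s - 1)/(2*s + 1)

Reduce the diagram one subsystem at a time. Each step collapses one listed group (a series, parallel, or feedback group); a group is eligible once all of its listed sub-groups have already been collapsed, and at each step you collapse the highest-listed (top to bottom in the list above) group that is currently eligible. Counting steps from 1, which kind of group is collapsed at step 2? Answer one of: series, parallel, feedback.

1. parallel reduction of H1, H2
2. collapse the loop (H3 forward, H4 return)
3. feedback reduction of H5, H6
4. cascade (H1+H2), [H3/(1-H3*H4)], [H5/(1-H5*H6)]
So the answer for step 2 is feedback.

Therefore the answer is feedback.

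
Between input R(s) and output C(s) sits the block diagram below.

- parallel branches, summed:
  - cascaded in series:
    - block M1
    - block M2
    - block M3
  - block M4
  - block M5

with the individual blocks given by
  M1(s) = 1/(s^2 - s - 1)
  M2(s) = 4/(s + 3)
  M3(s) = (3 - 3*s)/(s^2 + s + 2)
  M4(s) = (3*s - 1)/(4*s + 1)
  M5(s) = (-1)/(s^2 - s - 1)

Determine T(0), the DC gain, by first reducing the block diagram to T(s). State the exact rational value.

[1] combine M1, M2, M3 in series gives (12 - 12*s)/(s^5 + 3*s^4 - 3*s^2 - 11*s - 6)
[2] parallel reduction of (M1*M2*M3), M4, M5 gives (3*s^6 + 8*s^5 - 7*s^4 - 26*s^3 - 102*s^2 + 12)/(4*s^6 + 13*s^5 + 3*s^4 - 12*s^3 - 47*s^2 - 35*s - 6)
DC gain: substitute s = 0 into T(s) from step 2: T(0) = 12/(-6) = -2.

Final answer: -2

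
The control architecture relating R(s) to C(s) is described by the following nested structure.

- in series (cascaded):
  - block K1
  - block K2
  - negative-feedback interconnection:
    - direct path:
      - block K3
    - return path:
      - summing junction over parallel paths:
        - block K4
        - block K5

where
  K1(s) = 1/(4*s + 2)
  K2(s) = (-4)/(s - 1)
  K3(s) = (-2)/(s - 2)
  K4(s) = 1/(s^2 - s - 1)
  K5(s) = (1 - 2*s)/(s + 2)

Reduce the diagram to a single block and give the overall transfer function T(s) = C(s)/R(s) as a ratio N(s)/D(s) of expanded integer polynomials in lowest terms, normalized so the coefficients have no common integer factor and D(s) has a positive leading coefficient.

The answer is (4*s^3 + 4*s^2 - 12*s - 8)/(2*s^6 + 5*s^5 - 26*s^4 + 8*s^3 + 15*s^2 - 2*s - 2).

Reasoning:
[1] parallel reduction of K4, K5 -> (-2*s^3 + 3*s^2 + 2*s + 1)/(s^3 + s^2 - 3*s - 2)
[2] collapse the loop (K3 forward, (K4+K5) return) -> (-2*s^3 - 2*s^2 + 6*s + 4)/(s^4 + 3*s^3 - 11*s^2 + 2)
[3] multiply K1, K2, [K3/(1+K3*(K4+K5))] (series), which is the overall transfer function T(s) = C(s)/R(s) in lowest terms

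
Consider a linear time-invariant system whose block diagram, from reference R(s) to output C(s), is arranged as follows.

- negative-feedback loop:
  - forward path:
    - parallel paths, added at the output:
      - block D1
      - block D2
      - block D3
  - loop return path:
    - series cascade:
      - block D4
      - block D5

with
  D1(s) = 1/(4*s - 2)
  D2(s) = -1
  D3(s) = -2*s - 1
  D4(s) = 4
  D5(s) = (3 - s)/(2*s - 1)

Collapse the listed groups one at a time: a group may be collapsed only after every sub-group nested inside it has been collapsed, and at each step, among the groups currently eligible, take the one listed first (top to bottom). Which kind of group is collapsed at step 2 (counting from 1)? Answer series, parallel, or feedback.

(1) reduce the parallel group D1, D2, D3
(2) series reduction of D4, D5
(3) feedback reduction of (D1+D2+D3), (D4*D5)
The group at step 2 is a series group.

Hence the answer: series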